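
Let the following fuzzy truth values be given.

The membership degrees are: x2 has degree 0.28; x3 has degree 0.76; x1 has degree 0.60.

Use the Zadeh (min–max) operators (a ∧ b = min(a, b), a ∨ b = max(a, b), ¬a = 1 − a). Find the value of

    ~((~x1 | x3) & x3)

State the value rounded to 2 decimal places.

0.24

~x1 = 1 − 0.60 = 0.40
~x1 | x3 = max(a, b) on (0.40, 0.76) = 0.76
(~x1 | x3) & x3 = min(a, b) on (0.76, 0.76) = 0.76
~((~x1 | x3) & x3) = 1 − 0.76 = 0.24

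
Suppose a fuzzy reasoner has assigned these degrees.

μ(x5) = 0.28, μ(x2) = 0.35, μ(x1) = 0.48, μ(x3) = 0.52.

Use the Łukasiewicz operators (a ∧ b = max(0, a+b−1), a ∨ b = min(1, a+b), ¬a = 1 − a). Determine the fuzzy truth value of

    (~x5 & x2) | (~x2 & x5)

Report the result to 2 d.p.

~x5 = 1 − 0.28 = 0.72
~x5 & x2 = max(0, a+b−1) on (0.72, 0.35) = 0.07
~x2 = 1 − 0.35 = 0.65
~x2 & x5 = max(0, a+b−1) on (0.65, 0.28) = 0.00
(~x5 & x2) | (~x2 & x5) = min(1, a+b) on (0.07, 0.00) = 0.07

0.07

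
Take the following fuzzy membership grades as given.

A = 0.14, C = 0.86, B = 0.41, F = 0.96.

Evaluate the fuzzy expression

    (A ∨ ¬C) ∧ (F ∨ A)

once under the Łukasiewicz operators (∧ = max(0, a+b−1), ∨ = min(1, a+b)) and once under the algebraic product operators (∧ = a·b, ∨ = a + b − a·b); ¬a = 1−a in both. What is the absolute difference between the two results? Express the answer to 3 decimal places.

0.029

Under Łukasiewicz:
  ¬C = 1 − 0.86 = 0.14
  A ∨ ¬C = min(1, a+b) on (0.14, 0.14) = 0.28
  F ∨ A = min(1, a+b) on (0.96, 0.14) = 1.00
  (A ∨ ¬C) ∧ (F ∨ A) = max(0, a+b−1) on (0.28, 1.00) = 0.28
  → value = 0.2800
Under algebraic product:
  ¬C = 1 − 0.8600 = 0.1400
  A ∨ ¬C = a + b − a·b on (0.1400, 0.1400) = 0.2604
  F ∨ A = a + b − a·b on (0.9600, 0.1400) = 0.9656
  (A ∨ ¬C) ∧ (F ∨ A) = a·b on (0.2604, 0.9656) = 0.2514
  → value = 0.2514
|0.2800 − 0.2514| = 0.029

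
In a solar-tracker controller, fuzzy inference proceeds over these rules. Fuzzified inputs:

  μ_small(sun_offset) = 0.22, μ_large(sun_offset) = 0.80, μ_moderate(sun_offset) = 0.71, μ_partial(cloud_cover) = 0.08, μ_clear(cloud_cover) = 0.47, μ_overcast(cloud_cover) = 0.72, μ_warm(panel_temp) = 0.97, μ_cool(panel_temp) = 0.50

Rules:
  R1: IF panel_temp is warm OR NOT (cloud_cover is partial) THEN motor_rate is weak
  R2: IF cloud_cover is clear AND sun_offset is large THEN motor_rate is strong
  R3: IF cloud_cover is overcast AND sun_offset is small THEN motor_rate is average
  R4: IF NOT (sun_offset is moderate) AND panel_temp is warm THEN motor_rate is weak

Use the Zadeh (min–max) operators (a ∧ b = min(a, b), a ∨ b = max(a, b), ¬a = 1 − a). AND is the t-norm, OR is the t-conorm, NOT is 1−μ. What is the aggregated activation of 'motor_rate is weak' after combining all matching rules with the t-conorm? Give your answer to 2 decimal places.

0.97

R1: warm=0.97, ¬partial=1−0.08=0.92; OR[max(a, b)] → w = 0.97
R2: clear=0.47, large=0.80; AND[min(a, b)] → w = 0.47
R3: overcast=0.72, small=0.22; AND[min(a, b)] → w = 0.22
R4: ¬moderate=1−0.71=0.29, warm=0.97; AND[min(a, b)] → w = 0.29
Rules with consequent 'weak': {R1, R4} → strengths 0.97, 0.29
Aggregate via t-conorm [max(a, b)]: 0.97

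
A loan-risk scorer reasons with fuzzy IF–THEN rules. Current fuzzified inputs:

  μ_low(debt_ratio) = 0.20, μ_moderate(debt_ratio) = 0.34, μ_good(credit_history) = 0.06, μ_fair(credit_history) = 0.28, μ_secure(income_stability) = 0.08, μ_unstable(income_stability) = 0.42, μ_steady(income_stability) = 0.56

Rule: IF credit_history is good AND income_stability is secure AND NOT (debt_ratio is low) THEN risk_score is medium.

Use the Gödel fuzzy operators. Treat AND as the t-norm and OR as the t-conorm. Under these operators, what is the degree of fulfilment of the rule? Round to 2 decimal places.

firing strength: good=0.06, secure=0.08, ¬low=1−0.20=0.80; AND[min(a, b)] → w = 0.06

0.06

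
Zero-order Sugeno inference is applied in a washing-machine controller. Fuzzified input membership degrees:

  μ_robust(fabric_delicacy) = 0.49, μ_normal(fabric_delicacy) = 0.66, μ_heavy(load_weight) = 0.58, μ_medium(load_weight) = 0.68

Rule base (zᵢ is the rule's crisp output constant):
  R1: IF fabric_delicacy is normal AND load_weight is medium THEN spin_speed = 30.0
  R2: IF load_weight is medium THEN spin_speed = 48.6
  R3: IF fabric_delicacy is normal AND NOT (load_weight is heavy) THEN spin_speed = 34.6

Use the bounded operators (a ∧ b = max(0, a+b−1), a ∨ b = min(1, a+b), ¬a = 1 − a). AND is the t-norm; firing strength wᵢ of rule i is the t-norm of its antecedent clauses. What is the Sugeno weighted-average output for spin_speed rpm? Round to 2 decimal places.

41.83

R1 (z=30.0): normal=0.66, medium=0.68; AND[max(0, a+b−1)] → w = 0.34
R2 (z=48.6): medium=0.68 → w = 0.68
R3 (z=34.6): normal=0.66, ¬heavy=1−0.58=0.42; AND[max(0, a+b−1)] → w = 0.08
Weighted average = (0.34·30.0 + 0.68·48.6 + 0.08·34.6) / (0.34 + 0.68 + 0.08)
  = 46.0160 / 1.1000 = 41.83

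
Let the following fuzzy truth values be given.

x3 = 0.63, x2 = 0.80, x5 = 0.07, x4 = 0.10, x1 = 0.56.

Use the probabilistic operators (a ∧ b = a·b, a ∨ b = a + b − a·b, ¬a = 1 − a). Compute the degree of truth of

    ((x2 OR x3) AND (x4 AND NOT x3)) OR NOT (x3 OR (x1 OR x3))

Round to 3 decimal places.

0.092

x2 OR x3 = a + b − a·b on (0.8000, 0.6300) = 0.9260
NOT x3 = 1 − 0.6300 = 0.3700
x4 AND NOT x3 = a·b on (0.1000, 0.3700) = 0.0370
(x2 OR x3) AND (x4 AND NOT x3) = a·b on (0.9260, 0.0370) = 0.0343
x1 OR x3 = a + b − a·b on (0.5600, 0.6300) = 0.8372
x3 OR (x1 OR x3) = a + b − a·b on (0.6300, 0.8372) = 0.9398
NOT (x3 OR (x1 OR x3)) = 1 − 0.9398 = 0.0602
((x2 OR x3) AND (x4 AND NOT x3)) OR NOT (x3 OR (x1 OR x3)) = a + b − a·b on (0.0343, 0.0602) = 0.0924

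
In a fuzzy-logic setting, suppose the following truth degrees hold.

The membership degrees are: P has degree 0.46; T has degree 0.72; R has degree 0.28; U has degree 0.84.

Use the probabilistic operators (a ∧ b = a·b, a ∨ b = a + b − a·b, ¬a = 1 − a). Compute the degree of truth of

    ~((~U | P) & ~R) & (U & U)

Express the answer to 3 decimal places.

~U = 1 − 0.8400 = 0.1600
~U | P = a + b − a·b on (0.1600, 0.4600) = 0.5464
~R = 1 − 0.2800 = 0.7200
(~U | P) & ~R = a·b on (0.5464, 0.7200) = 0.3934
~((~U | P) & ~R) = 1 − 0.3934 = 0.6066
U & U = a·b on (0.8400, 0.8400) = 0.7056
~((~U | P) & ~R) & (U & U) = a·b on (0.6066, 0.7056) = 0.4280

0.428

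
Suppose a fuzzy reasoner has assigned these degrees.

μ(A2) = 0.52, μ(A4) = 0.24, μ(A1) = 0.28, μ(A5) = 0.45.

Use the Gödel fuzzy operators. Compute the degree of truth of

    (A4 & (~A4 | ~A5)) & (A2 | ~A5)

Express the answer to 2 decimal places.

0.24

~A4 = 1 − 0.24 = 0.76
~A5 = 1 − 0.45 = 0.55
~A4 | ~A5 = max(a, b) on (0.76, 0.55) = 0.76
A4 & (~A4 | ~A5) = min(a, b) on (0.24, 0.76) = 0.24
~A5 = 1 − 0.45 = 0.55
A2 | ~A5 = max(a, b) on (0.52, 0.55) = 0.55
(A4 & (~A4 | ~A5)) & (A2 | ~A5) = min(a, b) on (0.24, 0.55) = 0.24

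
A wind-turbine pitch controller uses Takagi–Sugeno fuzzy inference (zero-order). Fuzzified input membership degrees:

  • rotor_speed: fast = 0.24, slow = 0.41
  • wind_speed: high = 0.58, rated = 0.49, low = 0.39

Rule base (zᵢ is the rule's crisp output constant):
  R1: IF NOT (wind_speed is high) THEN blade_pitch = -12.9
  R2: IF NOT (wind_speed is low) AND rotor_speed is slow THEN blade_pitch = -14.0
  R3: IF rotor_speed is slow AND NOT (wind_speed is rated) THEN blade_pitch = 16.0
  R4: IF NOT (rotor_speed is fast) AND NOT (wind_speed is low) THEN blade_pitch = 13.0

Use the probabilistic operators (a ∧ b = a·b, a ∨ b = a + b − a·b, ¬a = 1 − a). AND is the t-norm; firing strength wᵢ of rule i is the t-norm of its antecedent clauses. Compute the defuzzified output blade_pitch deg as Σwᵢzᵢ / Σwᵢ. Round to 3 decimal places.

R1 (z=-12.9): ¬high=1−0.58=0.42 → w = 0.4200
R2 (z=-14.0): ¬low=1−0.39=0.61, slow=0.41; AND[a·b] → w = 0.2501
R3 (z=16.0): slow=0.41, ¬rated=1−0.49=0.51; AND[a·b] → w = 0.2091
R4 (z=13.0): ¬fast=1−0.24=0.76, ¬low=1−0.39=0.61; AND[a·b] → w = 0.4636
Weighted average = (0.4200·-12.9 + 0.2501·-14.0 + 0.2091·16.0 + 0.4636·13.0) / (0.4200 + 0.2501 + 0.2091 + 0.4636)
  = 0.4530 / 1.3428 = 0.337

0.337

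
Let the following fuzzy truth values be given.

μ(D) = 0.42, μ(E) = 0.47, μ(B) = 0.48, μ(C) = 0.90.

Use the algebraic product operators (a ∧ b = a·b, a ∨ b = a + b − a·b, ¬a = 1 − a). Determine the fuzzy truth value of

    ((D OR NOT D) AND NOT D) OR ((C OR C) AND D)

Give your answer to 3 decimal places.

NOT D = 1 − 0.4200 = 0.5800
D OR NOT D = a + b − a·b on (0.4200, 0.5800) = 0.7564
NOT D = 1 − 0.4200 = 0.5800
(D OR NOT D) AND NOT D = a·b on (0.7564, 0.5800) = 0.4387
C OR C = a + b − a·b on (0.9000, 0.9000) = 0.9900
(C OR C) AND D = a·b on (0.9900, 0.4200) = 0.4158
((D OR NOT D) AND NOT D) OR ((C OR C) AND D) = a + b − a·b on (0.4387, 0.4158) = 0.6721

0.672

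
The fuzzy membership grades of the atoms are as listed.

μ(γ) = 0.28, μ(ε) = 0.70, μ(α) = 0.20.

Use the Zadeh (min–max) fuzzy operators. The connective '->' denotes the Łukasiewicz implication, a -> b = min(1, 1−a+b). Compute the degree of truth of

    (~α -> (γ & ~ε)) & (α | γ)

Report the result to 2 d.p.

0.28

~α = 1 − 0.20 = 0.80
~ε = 1 − 0.70 = 0.30
γ & ~ε = min(a, b) on (0.28, 0.30) = 0.28
~α -> (γ & ~ε)  [Łukasiewicz: min(1, 1−a+b)] with a=0.80, b=0.28 → 0.48
α | γ = max(a, b) on (0.20, 0.28) = 0.28
(~α -> (γ & ~ε)) & (α | γ) = min(a, b) on (0.48, 0.28) = 0.28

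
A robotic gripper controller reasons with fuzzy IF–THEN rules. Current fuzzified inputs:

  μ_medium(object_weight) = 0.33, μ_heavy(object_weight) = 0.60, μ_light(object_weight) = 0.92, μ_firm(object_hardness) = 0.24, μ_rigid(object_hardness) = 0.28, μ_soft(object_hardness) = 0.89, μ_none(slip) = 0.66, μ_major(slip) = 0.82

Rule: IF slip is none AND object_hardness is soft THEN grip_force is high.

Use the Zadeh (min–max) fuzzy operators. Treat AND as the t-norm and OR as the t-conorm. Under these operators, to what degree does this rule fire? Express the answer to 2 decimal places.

firing strength: none=0.66, soft=0.89; AND[min(a, b)] → w = 0.66

0.66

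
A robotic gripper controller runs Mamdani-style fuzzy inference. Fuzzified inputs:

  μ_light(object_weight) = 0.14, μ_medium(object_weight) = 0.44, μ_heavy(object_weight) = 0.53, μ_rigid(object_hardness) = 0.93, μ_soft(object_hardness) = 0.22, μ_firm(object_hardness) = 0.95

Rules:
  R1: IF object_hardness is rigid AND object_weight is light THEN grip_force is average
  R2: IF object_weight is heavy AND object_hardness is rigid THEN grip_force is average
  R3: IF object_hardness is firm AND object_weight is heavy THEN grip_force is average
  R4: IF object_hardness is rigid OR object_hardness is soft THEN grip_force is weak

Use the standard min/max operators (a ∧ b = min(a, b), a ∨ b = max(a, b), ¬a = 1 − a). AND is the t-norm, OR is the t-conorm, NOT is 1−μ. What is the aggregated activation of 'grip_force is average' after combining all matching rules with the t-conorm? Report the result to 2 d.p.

0.53

R1: rigid=0.93, light=0.14; AND[min(a, b)] → w = 0.14
R2: heavy=0.53, rigid=0.93; AND[min(a, b)] → w = 0.53
R3: firm=0.95, heavy=0.53; AND[min(a, b)] → w = 0.53
R4: rigid=0.93, soft=0.22; OR[max(a, b)] → w = 0.93
Rules with consequent 'average': {R1, R2, R3} → strengths 0.14, 0.53, 0.53
Aggregate via t-conorm [max(a, b)]: 0.53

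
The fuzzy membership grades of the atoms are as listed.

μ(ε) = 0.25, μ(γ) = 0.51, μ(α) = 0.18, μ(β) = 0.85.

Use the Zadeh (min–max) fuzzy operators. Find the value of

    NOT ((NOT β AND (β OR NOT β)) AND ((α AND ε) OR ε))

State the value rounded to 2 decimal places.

0.85

NOT β = 1 − 0.85 = 0.15
NOT β = 1 − 0.85 = 0.15
β OR NOT β = max(a, b) on (0.85, 0.15) = 0.85
NOT β AND (β OR NOT β) = min(a, b) on (0.15, 0.85) = 0.15
α AND ε = min(a, b) on (0.18, 0.25) = 0.18
(α AND ε) OR ε = max(a, b) on (0.18, 0.25) = 0.25
(NOT β AND (β OR NOT β)) AND ((α AND ε) OR ε) = min(a, b) on (0.15, 0.25) = 0.15
NOT ((NOT β AND (β OR NOT β)) AND ((α AND ε) OR ε)) = 1 − 0.15 = 0.85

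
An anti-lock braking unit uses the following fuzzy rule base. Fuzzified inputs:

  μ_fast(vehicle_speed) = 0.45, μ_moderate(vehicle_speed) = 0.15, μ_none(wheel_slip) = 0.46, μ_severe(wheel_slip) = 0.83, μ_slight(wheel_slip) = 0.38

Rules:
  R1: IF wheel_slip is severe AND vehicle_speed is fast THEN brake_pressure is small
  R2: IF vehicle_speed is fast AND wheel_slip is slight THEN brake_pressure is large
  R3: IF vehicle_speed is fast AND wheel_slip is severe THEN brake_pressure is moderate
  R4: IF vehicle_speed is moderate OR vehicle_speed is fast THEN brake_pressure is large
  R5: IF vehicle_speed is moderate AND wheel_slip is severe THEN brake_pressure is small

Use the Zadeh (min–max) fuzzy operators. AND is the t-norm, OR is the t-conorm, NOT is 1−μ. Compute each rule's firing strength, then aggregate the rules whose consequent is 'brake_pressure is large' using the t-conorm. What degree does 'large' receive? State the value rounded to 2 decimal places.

R1: severe=0.83, fast=0.45; AND[min(a, b)] → w = 0.45
R2: fast=0.45, slight=0.38; AND[min(a, b)] → w = 0.38
R3: fast=0.45, severe=0.83; AND[min(a, b)] → w = 0.45
R4: moderate=0.15, fast=0.45; OR[max(a, b)] → w = 0.45
R5: moderate=0.15, severe=0.83; AND[min(a, b)] → w = 0.15
Rules with consequent 'large': {R2, R4} → strengths 0.38, 0.45
Aggregate via t-conorm [max(a, b)]: 0.45

0.45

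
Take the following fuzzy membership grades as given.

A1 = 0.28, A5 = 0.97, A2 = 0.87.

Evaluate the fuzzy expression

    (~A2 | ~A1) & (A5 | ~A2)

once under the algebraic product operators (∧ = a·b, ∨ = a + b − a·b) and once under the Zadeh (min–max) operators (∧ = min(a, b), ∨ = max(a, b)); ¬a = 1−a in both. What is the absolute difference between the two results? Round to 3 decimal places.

0.017

Under algebraic product:
  ~A2 = 1 − 0.8700 = 0.1300
  ~A1 = 1 − 0.2800 = 0.7200
  ~A2 | ~A1 = a + b − a·b on (0.1300, 0.7200) = 0.7564
  ~A2 = 1 − 0.8700 = 0.1300
  A5 | ~A2 = a + b − a·b on (0.9700, 0.1300) = 0.9739
  (~A2 | ~A1) & (A5 | ~A2) = a·b on (0.7564, 0.9739) = 0.7367
  → value = 0.7367
Under Zadeh (min–max):
  ~A2 = 1 − 0.87 = 0.13
  ~A1 = 1 − 0.28 = 0.72
  ~A2 | ~A1 = max(a, b) on (0.13, 0.72) = 0.72
  ~A2 = 1 − 0.87 = 0.13
  A5 | ~A2 = max(a, b) on (0.97, 0.13) = 0.97
  (~A2 | ~A1) & (A5 | ~A2) = min(a, b) on (0.72, 0.97) = 0.72
  → value = 0.7200
|0.7367 − 0.7200| = 0.017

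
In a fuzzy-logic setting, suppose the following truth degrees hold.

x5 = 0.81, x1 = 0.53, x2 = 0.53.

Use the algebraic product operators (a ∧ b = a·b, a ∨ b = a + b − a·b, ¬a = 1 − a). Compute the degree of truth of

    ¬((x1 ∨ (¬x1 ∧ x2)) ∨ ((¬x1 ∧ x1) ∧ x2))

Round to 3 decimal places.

¬x1 = 1 − 0.5300 = 0.4700
¬x1 ∧ x2 = a·b on (0.4700, 0.5300) = 0.2491
x1 ∨ (¬x1 ∧ x2) = a + b − a·b on (0.5300, 0.2491) = 0.6471
¬x1 = 1 − 0.5300 = 0.4700
¬x1 ∧ x1 = a·b on (0.4700, 0.5300) = 0.2491
(¬x1 ∧ x1) ∧ x2 = a·b on (0.2491, 0.5300) = 0.1320
(x1 ∨ (¬x1 ∧ x2)) ∨ ((¬x1 ∧ x1) ∧ x2) = a + b − a·b on (0.6471, 0.1320) = 0.6937
¬((x1 ∨ (¬x1 ∧ x2)) ∨ ((¬x1 ∧ x1) ∧ x2)) = 1 − 0.6937 = 0.3063

0.306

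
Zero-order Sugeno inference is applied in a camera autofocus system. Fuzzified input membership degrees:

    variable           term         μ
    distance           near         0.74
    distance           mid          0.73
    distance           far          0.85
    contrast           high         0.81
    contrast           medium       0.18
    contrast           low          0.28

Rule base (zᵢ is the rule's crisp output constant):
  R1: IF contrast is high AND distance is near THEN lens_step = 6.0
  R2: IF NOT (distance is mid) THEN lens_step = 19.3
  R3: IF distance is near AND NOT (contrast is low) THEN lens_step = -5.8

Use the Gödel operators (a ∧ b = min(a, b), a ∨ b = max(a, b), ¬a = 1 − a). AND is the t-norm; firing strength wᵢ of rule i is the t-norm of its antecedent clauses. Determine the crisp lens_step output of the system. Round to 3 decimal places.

R1 (z=6.0): high=0.81, near=0.74; AND[min(a, b)] → w = 0.74
R2 (z=19.3): ¬mid=1−0.73=0.27 → w = 0.27
R3 (z=-5.8): near=0.74, ¬low=1−0.28=0.72; AND[min(a, b)] → w = 0.72
Weighted average = (0.74·6.0 + 0.27·19.3 + 0.72·-5.8) / (0.74 + 0.27 + 0.72)
  = 5.4750 / 1.7300 = 3.165

3.165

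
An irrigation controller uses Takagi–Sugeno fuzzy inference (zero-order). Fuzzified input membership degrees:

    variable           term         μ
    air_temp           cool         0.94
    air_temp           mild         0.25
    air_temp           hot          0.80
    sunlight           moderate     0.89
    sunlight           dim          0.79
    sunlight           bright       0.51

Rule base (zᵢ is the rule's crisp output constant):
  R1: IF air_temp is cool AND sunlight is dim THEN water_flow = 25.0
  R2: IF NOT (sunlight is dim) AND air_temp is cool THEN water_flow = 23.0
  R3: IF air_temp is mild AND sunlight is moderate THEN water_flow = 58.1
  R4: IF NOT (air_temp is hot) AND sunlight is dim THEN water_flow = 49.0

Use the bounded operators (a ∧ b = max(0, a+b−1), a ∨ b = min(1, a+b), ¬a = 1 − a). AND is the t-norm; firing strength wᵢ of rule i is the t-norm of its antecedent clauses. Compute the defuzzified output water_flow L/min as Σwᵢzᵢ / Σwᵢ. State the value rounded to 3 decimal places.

29.249

R1 (z=25.0): cool=0.94, dim=0.79; AND[max(0, a+b−1)] → w = 0.73
R2 (z=23.0): ¬dim=1−0.79=0.21, cool=0.94; AND[max(0, a+b−1)] → w = 0.15
R3 (z=58.1): mild=0.25, moderate=0.89; AND[max(0, a+b−1)] → w = 0.14
R4 (z=49.0): ¬hot=1−0.80=0.20, dim=0.79; AND[max(0, a+b−1)] → w = 0.00
Weighted average = (0.73·25.0 + 0.15·23.0 + 0.14·58.1 + 0.00·49.0) / (0.73 + 0.15 + 0.14 + 0.00)
  = 29.8340 / 1.0200 = 29.249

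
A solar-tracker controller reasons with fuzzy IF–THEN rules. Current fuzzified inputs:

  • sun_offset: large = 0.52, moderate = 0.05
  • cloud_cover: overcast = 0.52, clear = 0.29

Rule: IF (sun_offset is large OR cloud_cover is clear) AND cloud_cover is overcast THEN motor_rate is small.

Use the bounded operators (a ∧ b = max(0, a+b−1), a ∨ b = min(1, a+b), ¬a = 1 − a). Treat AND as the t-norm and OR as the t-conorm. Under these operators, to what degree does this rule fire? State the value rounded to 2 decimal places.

firing strength: (large=0.52 OR clear=0.29) = 0.81; AND[max(0, a+b−1)] with overcast=0.52 → w = 0.33

0.33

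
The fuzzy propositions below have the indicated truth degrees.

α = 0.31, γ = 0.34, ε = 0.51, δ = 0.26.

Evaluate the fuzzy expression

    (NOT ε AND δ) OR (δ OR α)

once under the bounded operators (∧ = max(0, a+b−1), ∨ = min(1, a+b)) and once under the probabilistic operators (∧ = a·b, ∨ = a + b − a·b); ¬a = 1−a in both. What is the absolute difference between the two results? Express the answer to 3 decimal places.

0.016

Under bounded:
  NOT ε = 1 − 0.51 = 0.49
  NOT ε AND δ = max(0, a+b−1) on (0.49, 0.26) = 0.00
  δ OR α = min(1, a+b) on (0.26, 0.31) = 0.57
  (NOT ε AND δ) OR (δ OR α) = min(1, a+b) on (0.00, 0.57) = 0.57
  → value = 0.5700
Under probabilistic:
  NOT ε = 1 − 0.5100 = 0.4900
  NOT ε AND δ = a·b on (0.4900, 0.2600) = 0.1274
  δ OR α = a + b − a·b on (0.2600, 0.3100) = 0.4894
  (NOT ε AND δ) OR (δ OR α) = a + b − a·b on (0.1274, 0.4894) = 0.5545
  → value = 0.5545
|0.5700 − 0.5545| = 0.016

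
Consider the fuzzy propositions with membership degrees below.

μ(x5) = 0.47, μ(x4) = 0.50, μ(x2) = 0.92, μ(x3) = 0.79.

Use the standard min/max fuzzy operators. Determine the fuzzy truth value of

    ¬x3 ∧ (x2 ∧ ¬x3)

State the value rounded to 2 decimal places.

0.21

¬x3 = 1 − 0.79 = 0.21
¬x3 = 1 − 0.79 = 0.21
x2 ∧ ¬x3 = min(a, b) on (0.92, 0.21) = 0.21
¬x3 ∧ (x2 ∧ ¬x3) = min(a, b) on (0.21, 0.21) = 0.21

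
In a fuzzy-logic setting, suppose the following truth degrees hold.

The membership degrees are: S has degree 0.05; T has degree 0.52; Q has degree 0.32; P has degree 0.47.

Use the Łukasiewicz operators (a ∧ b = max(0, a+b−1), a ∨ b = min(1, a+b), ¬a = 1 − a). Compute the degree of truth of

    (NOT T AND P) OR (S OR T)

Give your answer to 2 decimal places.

0.57

NOT T = 1 − 0.52 = 0.48
NOT T AND P = max(0, a+b−1) on (0.48, 0.47) = 0.00
S OR T = min(1, a+b) on (0.05, 0.52) = 0.57
(NOT T AND P) OR (S OR T) = min(1, a+b) on (0.00, 0.57) = 0.57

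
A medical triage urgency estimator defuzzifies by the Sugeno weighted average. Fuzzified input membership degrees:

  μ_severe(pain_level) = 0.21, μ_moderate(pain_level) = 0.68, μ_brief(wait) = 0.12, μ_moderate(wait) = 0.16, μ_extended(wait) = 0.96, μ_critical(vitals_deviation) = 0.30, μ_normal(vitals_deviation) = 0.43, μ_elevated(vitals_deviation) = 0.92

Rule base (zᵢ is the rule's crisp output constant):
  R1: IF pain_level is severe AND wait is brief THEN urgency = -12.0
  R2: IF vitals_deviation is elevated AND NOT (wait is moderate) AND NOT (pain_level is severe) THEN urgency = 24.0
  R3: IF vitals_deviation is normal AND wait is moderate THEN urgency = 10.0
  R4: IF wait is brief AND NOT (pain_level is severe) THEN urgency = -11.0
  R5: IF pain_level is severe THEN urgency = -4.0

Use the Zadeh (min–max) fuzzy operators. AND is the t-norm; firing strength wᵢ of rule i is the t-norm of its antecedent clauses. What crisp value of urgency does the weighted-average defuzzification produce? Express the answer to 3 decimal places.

12.114

R1 (z=-12.0): severe=0.21, brief=0.12; AND[min(a, b)] → w = 0.12
R2 (z=24.0): elevated=0.92, ¬moderate=1−0.16=0.84, ¬severe=1−0.21=0.79; AND[min(a, b)] → w = 0.79
R3 (z=10.0): normal=0.43, moderate=0.16; AND[min(a, b)] → w = 0.16
R4 (z=-11.0): brief=0.12, ¬severe=1−0.21=0.79; AND[min(a, b)] → w = 0.12
R5 (z=-4.0): severe=0.21 → w = 0.21
Weighted average = (0.12·-12.0 + 0.79·24.0 + 0.16·10.0 + 0.12·-11.0 + 0.21·-4.0) / (0.12 + 0.79 + 0.16 + 0.12 + 0.21)
  = 16.9600 / 1.4000 = 12.114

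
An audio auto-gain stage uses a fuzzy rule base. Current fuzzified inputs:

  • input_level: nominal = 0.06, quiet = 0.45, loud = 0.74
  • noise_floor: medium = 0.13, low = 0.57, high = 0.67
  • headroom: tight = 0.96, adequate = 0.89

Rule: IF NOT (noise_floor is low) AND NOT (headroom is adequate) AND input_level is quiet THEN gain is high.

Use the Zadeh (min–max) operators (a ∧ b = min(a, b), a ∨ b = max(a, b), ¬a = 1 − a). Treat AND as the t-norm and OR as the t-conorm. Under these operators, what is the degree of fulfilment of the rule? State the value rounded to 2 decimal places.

0.11

firing strength: ¬low=1−0.57=0.43, ¬adequate=1−0.89=0.11, quiet=0.45; AND[min(a, b)] → w = 0.11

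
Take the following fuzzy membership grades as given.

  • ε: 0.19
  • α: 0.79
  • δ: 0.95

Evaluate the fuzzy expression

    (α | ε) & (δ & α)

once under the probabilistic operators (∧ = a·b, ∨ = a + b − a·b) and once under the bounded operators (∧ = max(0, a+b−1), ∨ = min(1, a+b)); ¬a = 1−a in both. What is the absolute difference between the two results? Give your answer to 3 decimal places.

Under probabilistic:
  α | ε = a + b − a·b on (0.7900, 0.1900) = 0.8299
  δ & α = a·b on (0.9500, 0.7900) = 0.7505
  (α | ε) & (δ & α) = a·b on (0.8299, 0.7505) = 0.6228
  → value = 0.6228
Under bounded:
  α | ε = min(1, a+b) on (0.79, 0.19) = 0.98
  δ & α = max(0, a+b−1) on (0.95, 0.79) = 0.74
  (α | ε) & (δ & α) = max(0, a+b−1) on (0.98, 0.74) = 0.72
  → value = 0.7200
|0.6228 − 0.7200| = 0.097

0.097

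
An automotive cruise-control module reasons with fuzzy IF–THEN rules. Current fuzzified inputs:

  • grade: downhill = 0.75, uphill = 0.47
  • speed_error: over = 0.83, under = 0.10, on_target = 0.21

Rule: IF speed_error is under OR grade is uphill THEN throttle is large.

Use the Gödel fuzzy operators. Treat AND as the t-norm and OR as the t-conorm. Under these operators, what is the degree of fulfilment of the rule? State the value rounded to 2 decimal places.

0.47

firing strength: under=0.10, uphill=0.47; OR[max(a, b)] → w = 0.47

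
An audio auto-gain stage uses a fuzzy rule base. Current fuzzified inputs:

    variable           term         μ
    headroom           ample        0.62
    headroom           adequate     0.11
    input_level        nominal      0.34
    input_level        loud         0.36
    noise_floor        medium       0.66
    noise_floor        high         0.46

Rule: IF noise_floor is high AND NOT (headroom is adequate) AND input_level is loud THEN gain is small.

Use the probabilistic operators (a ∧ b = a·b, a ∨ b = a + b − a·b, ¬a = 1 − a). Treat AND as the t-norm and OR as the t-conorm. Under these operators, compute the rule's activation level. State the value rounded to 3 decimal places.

firing strength: high=0.46, ¬adequate=1−0.11=0.89, loud=0.36; AND[a·b] → w = 0.1474

0.147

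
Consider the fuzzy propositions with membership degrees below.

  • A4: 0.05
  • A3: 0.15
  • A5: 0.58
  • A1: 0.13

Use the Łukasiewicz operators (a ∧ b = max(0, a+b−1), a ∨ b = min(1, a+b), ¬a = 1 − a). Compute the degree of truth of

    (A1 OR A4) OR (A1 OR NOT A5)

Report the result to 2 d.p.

A1 OR A4 = min(1, a+b) on (0.13, 0.05) = 0.18
NOT A5 = 1 − 0.58 = 0.42
A1 OR NOT A5 = min(1, a+b) on (0.13, 0.42) = 0.55
(A1 OR A4) OR (A1 OR NOT A5) = min(1, a+b) on (0.18, 0.55) = 0.73

0.73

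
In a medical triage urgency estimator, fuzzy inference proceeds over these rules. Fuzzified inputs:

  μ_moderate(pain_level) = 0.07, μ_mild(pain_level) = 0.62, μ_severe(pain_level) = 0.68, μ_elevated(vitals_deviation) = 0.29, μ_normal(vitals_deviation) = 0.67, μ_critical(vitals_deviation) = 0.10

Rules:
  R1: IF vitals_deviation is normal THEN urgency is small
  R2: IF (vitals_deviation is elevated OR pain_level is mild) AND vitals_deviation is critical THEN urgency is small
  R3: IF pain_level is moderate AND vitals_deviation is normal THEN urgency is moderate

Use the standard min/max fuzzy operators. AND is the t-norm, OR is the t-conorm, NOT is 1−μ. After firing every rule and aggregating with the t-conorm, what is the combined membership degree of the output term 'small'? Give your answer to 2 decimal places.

0.67

R1: normal=0.67 → w = 0.67
R2: (elevated=0.29 OR mild=0.62) = 0.62; AND[min(a, b)] with critical=0.10 → w = 0.10
R3: moderate=0.07, normal=0.67; AND[min(a, b)] → w = 0.07
Rules with consequent 'small': {R1, R2} → strengths 0.67, 0.10
Aggregate via t-conorm [max(a, b)]: 0.67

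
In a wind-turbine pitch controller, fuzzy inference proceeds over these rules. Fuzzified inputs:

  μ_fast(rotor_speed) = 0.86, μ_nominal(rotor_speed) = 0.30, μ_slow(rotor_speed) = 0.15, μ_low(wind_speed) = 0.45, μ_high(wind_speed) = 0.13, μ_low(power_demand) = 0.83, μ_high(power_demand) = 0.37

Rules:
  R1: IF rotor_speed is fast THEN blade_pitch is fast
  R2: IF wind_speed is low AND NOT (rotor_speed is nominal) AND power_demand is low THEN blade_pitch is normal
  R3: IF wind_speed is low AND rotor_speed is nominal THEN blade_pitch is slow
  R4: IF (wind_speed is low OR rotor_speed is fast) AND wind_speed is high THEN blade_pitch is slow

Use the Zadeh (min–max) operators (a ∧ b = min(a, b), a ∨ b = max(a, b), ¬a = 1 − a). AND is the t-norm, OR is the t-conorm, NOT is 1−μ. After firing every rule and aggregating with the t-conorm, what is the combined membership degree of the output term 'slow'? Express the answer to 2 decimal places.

R1: fast=0.86 → w = 0.86
R2: low=0.45, ¬nominal=1−0.30=0.70, low=0.83; AND[min(a, b)] → w = 0.45
R3: low=0.45, nominal=0.30; AND[min(a, b)] → w = 0.30
R4: (low=0.45 OR fast=0.86) = 0.86; AND[min(a, b)] with high=0.13 → w = 0.13
Rules with consequent 'slow': {R3, R4} → strengths 0.30, 0.13
Aggregate via t-conorm [max(a, b)]: 0.30

0.30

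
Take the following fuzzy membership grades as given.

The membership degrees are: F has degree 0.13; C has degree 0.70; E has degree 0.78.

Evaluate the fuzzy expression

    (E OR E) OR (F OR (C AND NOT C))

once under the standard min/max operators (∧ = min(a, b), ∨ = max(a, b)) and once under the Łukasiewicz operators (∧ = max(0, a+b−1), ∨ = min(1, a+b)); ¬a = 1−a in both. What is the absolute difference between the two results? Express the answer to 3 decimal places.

0.220

Under standard min/max:
  E OR E = max(a, b) on (0.78, 0.78) = 0.78
  NOT C = 1 − 0.70 = 0.30
  C AND NOT C = min(a, b) on (0.70, 0.30) = 0.30
  F OR (C AND NOT C) = max(a, b) on (0.13, 0.30) = 0.30
  (E OR E) OR (F OR (C AND NOT C)) = max(a, b) on (0.78, 0.30) = 0.78
  → value = 0.7800
Under Łukasiewicz:
  E OR E = min(1, a+b) on (0.78, 0.78) = 1.00
  NOT C = 1 − 0.70 = 0.30
  C AND NOT C = max(0, a+b−1) on (0.70, 0.30) = 0.00
  F OR (C AND NOT C) = min(1, a+b) on (0.13, 0.00) = 0.13
  (E OR E) OR (F OR (C AND NOT C)) = min(1, a+b) on (1.00, 0.13) = 1.00
  → value = 1.0000
|0.7800 − 1.0000| = 0.220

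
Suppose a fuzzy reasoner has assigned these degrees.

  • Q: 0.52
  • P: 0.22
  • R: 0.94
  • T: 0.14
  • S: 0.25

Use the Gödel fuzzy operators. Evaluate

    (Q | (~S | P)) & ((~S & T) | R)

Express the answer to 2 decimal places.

~S = 1 − 0.25 = 0.75
~S | P = max(a, b) on (0.75, 0.22) = 0.75
Q | (~S | P) = max(a, b) on (0.52, 0.75) = 0.75
~S = 1 − 0.25 = 0.75
~S & T = min(a, b) on (0.75, 0.14) = 0.14
(~S & T) | R = max(a, b) on (0.14, 0.94) = 0.94
(Q | (~S | P)) & ((~S & T) | R) = min(a, b) on (0.75, 0.94) = 0.75

0.75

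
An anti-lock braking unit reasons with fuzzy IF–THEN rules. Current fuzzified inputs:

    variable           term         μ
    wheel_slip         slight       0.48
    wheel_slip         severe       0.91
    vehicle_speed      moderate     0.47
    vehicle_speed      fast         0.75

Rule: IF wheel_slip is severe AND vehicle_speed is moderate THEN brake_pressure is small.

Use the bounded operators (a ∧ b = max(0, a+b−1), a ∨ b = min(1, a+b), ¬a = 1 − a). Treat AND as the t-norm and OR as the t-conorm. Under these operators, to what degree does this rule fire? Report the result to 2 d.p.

firing strength: severe=0.91, moderate=0.47; AND[max(0, a+b−1)] → w = 0.38

0.38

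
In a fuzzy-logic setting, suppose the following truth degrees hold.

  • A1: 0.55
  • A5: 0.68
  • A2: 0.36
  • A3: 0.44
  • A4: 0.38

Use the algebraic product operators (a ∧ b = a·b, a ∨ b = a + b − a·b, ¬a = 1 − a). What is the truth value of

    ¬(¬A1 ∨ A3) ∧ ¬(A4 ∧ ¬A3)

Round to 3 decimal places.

0.242

¬A1 = 1 − 0.5500 = 0.4500
¬A1 ∨ A3 = a + b − a·b on (0.4500, 0.4400) = 0.6920
¬(¬A1 ∨ A3) = 1 − 0.6920 = 0.3080
¬A3 = 1 − 0.4400 = 0.5600
A4 ∧ ¬A3 = a·b on (0.3800, 0.5600) = 0.2128
¬(A4 ∧ ¬A3) = 1 − 0.2128 = 0.7872
¬(¬A1 ∨ A3) ∧ ¬(A4 ∧ ¬A3) = a·b on (0.3080, 0.7872) = 0.2425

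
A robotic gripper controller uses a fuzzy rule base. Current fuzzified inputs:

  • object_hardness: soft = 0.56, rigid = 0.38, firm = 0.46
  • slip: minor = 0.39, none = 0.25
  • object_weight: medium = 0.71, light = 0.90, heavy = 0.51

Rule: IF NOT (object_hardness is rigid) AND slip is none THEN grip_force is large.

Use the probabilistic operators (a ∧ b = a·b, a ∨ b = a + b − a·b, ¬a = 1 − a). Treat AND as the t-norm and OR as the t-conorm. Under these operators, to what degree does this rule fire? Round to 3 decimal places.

firing strength: ¬rigid=1−0.38=0.62, none=0.25; AND[a·b] → w = 0.1550

0.155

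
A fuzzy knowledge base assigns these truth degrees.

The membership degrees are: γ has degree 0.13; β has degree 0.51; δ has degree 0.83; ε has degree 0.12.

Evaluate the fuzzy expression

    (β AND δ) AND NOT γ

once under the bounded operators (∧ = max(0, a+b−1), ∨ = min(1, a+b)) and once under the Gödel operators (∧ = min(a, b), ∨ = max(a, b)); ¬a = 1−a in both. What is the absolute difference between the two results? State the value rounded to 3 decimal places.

Under bounded:
  β AND δ = max(0, a+b−1) on (0.51, 0.83) = 0.34
  NOT γ = 1 − 0.13 = 0.87
  (β AND δ) AND NOT γ = max(0, a+b−1) on (0.34, 0.87) = 0.21
  → value = 0.2100
Under Gödel:
  β AND δ = min(a, b) on (0.51, 0.83) = 0.51
  NOT γ = 1 − 0.13 = 0.87
  (β AND δ) AND NOT γ = min(a, b) on (0.51, 0.87) = 0.51
  → value = 0.5100
|0.2100 − 0.5100| = 0.300

0.300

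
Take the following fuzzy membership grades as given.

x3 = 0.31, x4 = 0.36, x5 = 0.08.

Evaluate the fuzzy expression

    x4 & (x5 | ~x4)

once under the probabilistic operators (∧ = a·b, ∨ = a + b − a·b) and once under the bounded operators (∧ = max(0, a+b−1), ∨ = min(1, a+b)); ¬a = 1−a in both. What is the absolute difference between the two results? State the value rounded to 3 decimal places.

Under probabilistic:
  ~x4 = 1 − 0.3600 = 0.6400
  x5 | ~x4 = a + b − a·b on (0.0800, 0.6400) = 0.6688
  x4 & (x5 | ~x4) = a·b on (0.3600, 0.6688) = 0.2408
  → value = 0.2408
Under bounded:
  ~x4 = 1 − 0.36 = 0.64
  x5 | ~x4 = min(1, a+b) on (0.08, 0.64) = 0.72
  x4 & (x5 | ~x4) = max(0, a+b−1) on (0.36, 0.72) = 0.08
  → value = 0.0800
|0.2408 − 0.0800| = 0.161

0.161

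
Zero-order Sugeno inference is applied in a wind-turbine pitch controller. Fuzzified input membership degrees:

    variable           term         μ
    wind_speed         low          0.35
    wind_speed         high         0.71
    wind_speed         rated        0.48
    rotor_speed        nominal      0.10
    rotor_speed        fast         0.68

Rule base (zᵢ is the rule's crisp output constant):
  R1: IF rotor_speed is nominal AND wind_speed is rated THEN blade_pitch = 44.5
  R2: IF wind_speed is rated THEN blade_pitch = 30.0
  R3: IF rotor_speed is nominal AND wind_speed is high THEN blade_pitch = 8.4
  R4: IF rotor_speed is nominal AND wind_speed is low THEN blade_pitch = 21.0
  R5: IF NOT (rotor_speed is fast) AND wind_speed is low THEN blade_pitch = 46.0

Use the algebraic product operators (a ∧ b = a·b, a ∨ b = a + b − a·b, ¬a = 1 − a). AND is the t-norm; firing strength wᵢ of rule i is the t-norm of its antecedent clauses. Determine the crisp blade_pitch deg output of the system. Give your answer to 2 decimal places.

30.86

R1 (z=44.5): nominal=0.10, rated=0.48; AND[a·b] → w = 0.0480
R2 (z=30.0): rated=0.48 → w = 0.4800
R3 (z=8.4): nominal=0.10, high=0.71; AND[a·b] → w = 0.0710
R4 (z=21.0): nominal=0.10, low=0.35; AND[a·b] → w = 0.0350
R5 (z=46.0): ¬fast=1−0.68=0.32, low=0.35; AND[a·b] → w = 0.1120
Weighted average = (0.0480·44.5 + 0.4800·30.0 + 0.0710·8.4 + 0.0350·21.0 + 0.1120·46.0) / (0.0480 + 0.4800 + 0.0710 + 0.0350 + 0.1120)
  = 23.0194 / 0.7460 = 30.86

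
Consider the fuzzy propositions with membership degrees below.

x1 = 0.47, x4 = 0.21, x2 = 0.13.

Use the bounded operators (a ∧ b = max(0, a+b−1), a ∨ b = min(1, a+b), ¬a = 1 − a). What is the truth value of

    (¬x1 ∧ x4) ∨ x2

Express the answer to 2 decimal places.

0.13

¬x1 = 1 − 0.47 = 0.53
¬x1 ∧ x4 = max(0, a+b−1) on (0.53, 0.21) = 0.00
(¬x1 ∧ x4) ∨ x2 = min(1, a+b) on (0.00, 0.13) = 0.13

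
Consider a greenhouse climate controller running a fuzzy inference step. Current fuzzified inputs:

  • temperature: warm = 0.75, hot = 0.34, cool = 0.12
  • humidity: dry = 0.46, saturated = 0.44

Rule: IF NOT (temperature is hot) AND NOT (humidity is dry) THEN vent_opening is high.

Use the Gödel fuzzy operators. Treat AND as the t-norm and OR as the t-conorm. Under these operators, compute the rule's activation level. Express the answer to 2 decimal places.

firing strength: ¬hot=1−0.34=0.66, ¬dry=1−0.46=0.54; AND[min(a, b)] → w = 0.54

0.54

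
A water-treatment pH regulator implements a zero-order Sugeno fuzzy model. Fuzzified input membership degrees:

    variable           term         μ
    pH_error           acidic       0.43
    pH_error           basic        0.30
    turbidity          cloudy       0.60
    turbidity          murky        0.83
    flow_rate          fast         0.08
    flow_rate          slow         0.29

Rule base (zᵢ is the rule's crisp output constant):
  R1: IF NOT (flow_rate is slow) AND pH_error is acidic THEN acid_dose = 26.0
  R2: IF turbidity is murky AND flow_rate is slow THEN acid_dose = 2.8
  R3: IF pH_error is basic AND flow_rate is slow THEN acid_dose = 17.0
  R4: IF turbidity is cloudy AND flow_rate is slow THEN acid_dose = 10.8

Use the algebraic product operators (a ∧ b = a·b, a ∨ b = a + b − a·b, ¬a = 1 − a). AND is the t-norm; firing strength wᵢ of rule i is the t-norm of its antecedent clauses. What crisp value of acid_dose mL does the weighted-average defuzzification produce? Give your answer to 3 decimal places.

R1 (z=26.0): ¬slow=1−0.29=0.71, acidic=0.43; AND[a·b] → w = 0.3053
R2 (z=2.8): murky=0.83, slow=0.29; AND[a·b] → w = 0.2407
R3 (z=17.0): basic=0.30, slow=0.29; AND[a·b] → w = 0.0870
R4 (z=10.8): cloudy=0.60, slow=0.29; AND[a·b] → w = 0.1740
Weighted average = (0.3053·26.0 + 0.2407·2.8 + 0.0870·17.0 + 0.1740·10.8) / (0.3053 + 0.2407 + 0.0870 + 0.1740)
  = 11.9700 / 0.8070 = 14.833

14.833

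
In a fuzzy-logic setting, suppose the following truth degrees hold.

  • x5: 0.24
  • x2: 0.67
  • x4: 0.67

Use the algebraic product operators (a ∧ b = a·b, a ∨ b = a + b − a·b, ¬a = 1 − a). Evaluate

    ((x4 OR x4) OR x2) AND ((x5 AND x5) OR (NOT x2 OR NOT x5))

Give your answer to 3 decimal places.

x4 OR x4 = a + b − a·b on (0.6700, 0.6700) = 0.8911
(x4 OR x4) OR x2 = a + b − a·b on (0.8911, 0.6700) = 0.9641
x5 AND x5 = a·b on (0.2400, 0.2400) = 0.0576
NOT x2 = 1 − 0.6700 = 0.3300
NOT x5 = 1 − 0.2400 = 0.7600
NOT x2 OR NOT x5 = a + b − a·b on (0.3300, 0.7600) = 0.8392
(x5 AND x5) OR (NOT x2 OR NOT x5) = a + b − a·b on (0.0576, 0.8392) = 0.8485
((x4 OR x4) OR x2) AND ((x5 AND x5) OR (NOT x2 OR NOT x5)) = a·b on (0.9641, 0.8485) = 0.8180

0.818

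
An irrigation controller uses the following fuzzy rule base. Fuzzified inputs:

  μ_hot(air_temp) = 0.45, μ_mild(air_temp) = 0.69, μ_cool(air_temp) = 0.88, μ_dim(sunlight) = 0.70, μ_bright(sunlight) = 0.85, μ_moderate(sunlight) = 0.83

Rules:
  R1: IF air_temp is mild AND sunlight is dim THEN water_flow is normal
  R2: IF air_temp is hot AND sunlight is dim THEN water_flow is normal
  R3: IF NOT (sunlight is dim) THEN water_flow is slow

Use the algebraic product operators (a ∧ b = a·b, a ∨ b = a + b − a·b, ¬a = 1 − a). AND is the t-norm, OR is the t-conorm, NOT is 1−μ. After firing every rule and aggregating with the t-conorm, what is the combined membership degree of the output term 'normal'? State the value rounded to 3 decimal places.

R1: mild=0.69, dim=0.70; AND[a·b] → w = 0.4830
R2: hot=0.45, dim=0.70; AND[a·b] → w = 0.3150
R3: ¬dim=1−0.70=0.30 → w = 0.3000
Rules with consequent 'normal': {R1, R2} → strengths 0.4830, 0.3150
Aggregate via t-conorm [a + b − a·b]: 0.6459

0.646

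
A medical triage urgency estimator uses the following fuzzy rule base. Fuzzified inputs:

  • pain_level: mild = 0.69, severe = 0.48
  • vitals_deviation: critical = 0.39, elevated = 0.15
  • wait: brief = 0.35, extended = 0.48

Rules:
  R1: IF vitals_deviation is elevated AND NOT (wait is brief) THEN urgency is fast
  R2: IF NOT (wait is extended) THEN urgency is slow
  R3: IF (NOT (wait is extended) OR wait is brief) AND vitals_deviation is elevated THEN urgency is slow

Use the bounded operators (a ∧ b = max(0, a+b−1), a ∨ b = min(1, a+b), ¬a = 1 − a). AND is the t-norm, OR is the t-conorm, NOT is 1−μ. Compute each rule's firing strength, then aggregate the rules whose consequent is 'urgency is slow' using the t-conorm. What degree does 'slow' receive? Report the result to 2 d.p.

R1: elevated=0.15, ¬brief=1−0.35=0.65; AND[max(0, a+b−1)] → w = 0.00
R2: ¬extended=1−0.48=0.52 → w = 0.52
R3: (¬extended=1−0.48=0.52 OR brief=0.35) = 0.87; AND[max(0, a+b−1)] with elevated=0.15 → w = 0.02
Rules with consequent 'slow': {R2, R3} → strengths 0.52, 0.02
Aggregate via t-conorm [min(1, a+b)]: 0.54

0.54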